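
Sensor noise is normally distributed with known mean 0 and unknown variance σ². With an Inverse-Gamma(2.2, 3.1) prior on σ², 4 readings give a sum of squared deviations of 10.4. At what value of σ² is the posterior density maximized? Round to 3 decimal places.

1.596

Posterior: Inverse-Gamma(shape = 2.2+4/2 = 4.2, scale = 3.1+10.4/2 = 8.3).
Mode = β/(α+1) = 8.3/5.2 = 1.596.
Mean = β/(α−1) = 8.3/3.2 = 2.594.
This is the posterior mode — the MAP estimate.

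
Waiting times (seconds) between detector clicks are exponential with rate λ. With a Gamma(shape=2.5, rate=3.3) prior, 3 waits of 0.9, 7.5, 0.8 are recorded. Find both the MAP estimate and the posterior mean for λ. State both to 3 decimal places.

Σ times = 9.2. Posterior: Gamma(shape = 2.5+3 = 5.5, rate = 3.3+9.2 = 12.5).
Mode = (α−1)/β = 4.5/12.5 = 0.360.
Mean = α/β = 5.5/12.5 = 0.440.
The mean is pulled above the mode by the posterior's right skew.

λ_MAP = 0.360, E[λ|data] = 0.440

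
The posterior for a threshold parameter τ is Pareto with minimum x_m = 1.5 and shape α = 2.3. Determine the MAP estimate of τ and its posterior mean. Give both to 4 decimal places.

The Pareto density is strictly decreasing on [x_m, ∞), so the mode is x_m = 1.5000.
Mean = α·x_m/(α−1) = 2.3·1.5/1.3 = 2.6538.
The posterior is right-skewed, so the mean exceeds the mode.

τ_MAP = 1.5000, E[τ|data] = 2.6538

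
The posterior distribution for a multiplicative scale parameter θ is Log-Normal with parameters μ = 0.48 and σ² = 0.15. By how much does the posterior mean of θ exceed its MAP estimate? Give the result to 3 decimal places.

0.351

Mode = exp(μ − σ²) = exp(0.33) = 1.391.
Mean = exp(μ + σ²/2) = exp(0.555) = 1.742.
Difference = 1.742 − 1.391 = 0.351.
The mean is pulled above the mode by the posterior's right skew.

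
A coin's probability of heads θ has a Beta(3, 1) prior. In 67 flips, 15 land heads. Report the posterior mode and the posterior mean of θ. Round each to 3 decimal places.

Posterior: Beta(3+15, 1+52) = Beta(18, 53).
Mode = (18−1)/(18+53−2) = 17/69 = 0.246.
Mean = 18/(18+53) = 18/71 = 0.254.

posterior mode = 0.246, posterior mean = 0.254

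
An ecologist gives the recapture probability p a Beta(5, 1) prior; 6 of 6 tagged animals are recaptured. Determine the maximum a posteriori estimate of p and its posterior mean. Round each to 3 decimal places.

Posterior: Beta(5+6, 1+0) = Beta(11, 1).
Since β = 1 ≤ 1 and α > 1, the Beta density is monotone increasing on [0,1]; the mode is at 1.
Mean = 11/(11+1) = 0.917.
The mean is pulled below the mode by the posterior's left skew.

MAP = 1.000, posterior mean = 0.917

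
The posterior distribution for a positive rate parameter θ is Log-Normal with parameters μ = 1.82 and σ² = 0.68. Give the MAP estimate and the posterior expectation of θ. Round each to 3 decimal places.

Mode = exp(μ − σ²) = exp(1.14) = 3.127.
Mean = exp(μ + σ²/2) = exp(2.160) = 8.671.

MAP: 3.127. Posterior mean: 8.671.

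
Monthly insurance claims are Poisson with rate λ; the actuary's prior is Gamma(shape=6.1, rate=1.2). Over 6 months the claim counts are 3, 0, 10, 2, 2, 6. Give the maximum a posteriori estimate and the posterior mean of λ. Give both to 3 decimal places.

Σ counts = 23. Posterior: Gamma(shape = 6.1+23 = 29.1, rate = 1.2+6 = 7.2).
Mode = (α−1)/β = 28.1/7.2 = 3.903.
Mean = α/β = 29.1/7.2 = 4.042.

MAP: 3.903. Posterior mean: 4.042.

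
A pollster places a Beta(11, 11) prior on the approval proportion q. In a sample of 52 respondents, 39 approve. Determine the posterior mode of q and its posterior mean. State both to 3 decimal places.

MAP = 0.681, posterior mean = 0.676

Posterior: Beta(11+39, 11+13) = Beta(50, 24).
Mode = (50−1)/(50+24−2) = 49/72 = 0.681.
Mean = 50/(50+24) = 50/74 = 0.676.
Left-skewed posterior ⇒ mean < mode.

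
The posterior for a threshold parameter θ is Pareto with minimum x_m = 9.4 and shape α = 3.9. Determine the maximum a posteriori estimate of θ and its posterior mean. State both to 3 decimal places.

The Pareto density is strictly decreasing on [x_m, ∞), so the mode is x_m = 9.400.
Mean = α·x_m/(α−1) = 3.9·9.4/2.9 = 12.641.
Mean > mode: the posterior has a right tail.

maximum a posteriori estimate = 9.400, posterior mean = 12.641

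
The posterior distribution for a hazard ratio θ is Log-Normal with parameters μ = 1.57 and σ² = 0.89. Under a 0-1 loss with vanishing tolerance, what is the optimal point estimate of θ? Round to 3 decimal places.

1.974

Mode = exp(μ − σ²) = exp(0.68) = 1.974.
Mean = exp(μ + σ²/2) = exp(2.015) = 7.501.
This is the posterior mode — the MAP estimate.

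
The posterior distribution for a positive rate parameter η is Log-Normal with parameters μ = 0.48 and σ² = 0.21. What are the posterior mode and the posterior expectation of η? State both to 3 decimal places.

Mode = exp(μ − σ²) = exp(0.27) = 1.310.
Mean = exp(μ + σ²/2) = exp(0.585) = 1.795.

η_MAP = 1.310, E[η|data] = 1.795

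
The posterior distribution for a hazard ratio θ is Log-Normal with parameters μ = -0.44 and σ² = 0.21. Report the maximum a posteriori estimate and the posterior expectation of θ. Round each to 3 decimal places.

Mode = exp(μ − σ²) = exp(-0.65) = 0.522.
Mean = exp(μ + σ²/2) = exp(-0.335) = 0.715.

θ_MAP = 0.522, E[θ|data] = 0.715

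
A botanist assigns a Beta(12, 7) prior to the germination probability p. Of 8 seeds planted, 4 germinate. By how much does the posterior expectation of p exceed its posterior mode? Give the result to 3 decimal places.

Posterior: Beta(12+4, 7+4) = Beta(16, 11).
Mode = (16−1)/(16+11−2) = 15/25 = 0.600.
Mean = 16/(16+11) = 16/27 = 0.593.
Difference = 0.593 − 0.600 = -0.007.
The mean is pulled below the mode by the posterior's left skew.

-0.007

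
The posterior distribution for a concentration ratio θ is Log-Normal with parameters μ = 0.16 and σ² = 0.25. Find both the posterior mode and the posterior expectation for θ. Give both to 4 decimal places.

θ_MAP = 0.9139, E[θ|data] = 1.3298

Mode = exp(μ − σ²) = exp(-0.09) = 0.9139.
Mean = exp(μ + σ²/2) = exp(0.285) = 1.3298.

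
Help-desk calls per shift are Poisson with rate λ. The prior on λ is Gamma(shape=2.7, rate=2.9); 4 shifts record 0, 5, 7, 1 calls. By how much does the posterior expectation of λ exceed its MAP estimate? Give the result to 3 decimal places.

Σ counts = 13. Posterior: Gamma(shape = 2.7+13 = 15.7, rate = 2.9+4 = 6.9).
Mode = (α−1)/β = 14.7/6.9 = 2.130.
Mean = α/β = 15.7/6.9 = 2.275.
Difference = 2.275 − 2.130 = 0.145.
Right-skewed posterior ⇒ mode < mean.

0.145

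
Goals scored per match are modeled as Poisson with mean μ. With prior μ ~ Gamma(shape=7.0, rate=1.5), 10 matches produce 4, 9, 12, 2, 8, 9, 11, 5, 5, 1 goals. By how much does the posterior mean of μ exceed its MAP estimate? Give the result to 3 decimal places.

0.087

Σ counts = 66. Posterior: Gamma(shape = 7.0+66 = 73.0, rate = 1.5+10 = 11.5).
Mode = (α−1)/β = 72.0/11.5 = 6.261.
Mean = α/β = 73.0/11.5 = 6.348.
Difference = 6.348 − 6.261 = 0.087.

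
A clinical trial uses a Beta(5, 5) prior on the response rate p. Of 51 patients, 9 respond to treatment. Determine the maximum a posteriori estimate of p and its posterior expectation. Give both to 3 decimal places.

Posterior: Beta(5+9, 5+42) = Beta(14, 47).
Mode = (14−1)/(14+47−2) = 13/59 = 0.220.
Mean = 14/(14+47) = 14/61 = 0.230.
The posterior is right-skewed, so the mean exceeds the mode.

MAP = 0.220; posterior mean = 0.230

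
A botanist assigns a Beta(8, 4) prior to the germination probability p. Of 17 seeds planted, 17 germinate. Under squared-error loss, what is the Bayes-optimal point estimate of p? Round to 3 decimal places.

0.862

Posterior: Beta(8+17, 4+0) = Beta(25, 4).
Mode = (25−1)/(25+4−2) = 24/27 = 0.889.
Mean = 25/(25+4) = 25/29 = 0.862.
Squared-error loss ⇒ the optimal estimator is the posterior mean.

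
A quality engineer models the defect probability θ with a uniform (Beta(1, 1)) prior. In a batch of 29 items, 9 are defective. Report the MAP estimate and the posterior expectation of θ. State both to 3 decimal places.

Posterior: Beta(1+9, 1+20) = Beta(10, 21).
Mode = (10−1)/(10+21−2) = 9/29 = 0.310.
With a flat prior the MAP equals the MLE, 9/29.
Mean = 10/(10+21) = 10/31 = 0.323.
The posterior is right-skewed, so the mean exceeds the mode.

MAP: 0.310. Posterior mean: 0.323.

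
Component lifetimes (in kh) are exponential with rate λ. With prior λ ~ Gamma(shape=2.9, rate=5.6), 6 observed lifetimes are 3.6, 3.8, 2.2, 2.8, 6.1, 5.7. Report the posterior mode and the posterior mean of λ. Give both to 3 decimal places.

Σ times = 24.2. Posterior: Gamma(shape = 2.9+6 = 8.9, rate = 5.6+24.2 = 29.8).
Mode = (α−1)/β = 7.9/29.8 = 0.265.
Mean = α/β = 8.9/29.8 = 0.299.

MAP = 0.265, posterior mean = 0.299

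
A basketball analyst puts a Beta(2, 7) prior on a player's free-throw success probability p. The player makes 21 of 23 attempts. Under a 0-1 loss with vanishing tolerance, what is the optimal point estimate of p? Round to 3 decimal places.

0.733

Posterior: Beta(2+21, 7+2) = Beta(23, 9).
Mode = (23−1)/(23+9−2) = 22/30 = 0.733.
Mean = 23/(23+9) = 23/32 = 0.719.
This is the posterior mode — the MAP estimate.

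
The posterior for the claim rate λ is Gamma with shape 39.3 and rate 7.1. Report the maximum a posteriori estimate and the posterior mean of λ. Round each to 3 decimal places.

MAP = 5.394; posterior mean = 5.535

Mode = (α−1)/β = 38.3/7.1 = 5.394.
Mean = α/β = 39.3/7.1 = 5.535.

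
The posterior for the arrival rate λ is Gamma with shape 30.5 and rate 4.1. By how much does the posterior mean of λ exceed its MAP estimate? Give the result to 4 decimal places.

Mode = (α−1)/β = 29.5/4.1 = 7.1951.
Mean = α/β = 30.5/4.1 = 7.4390.
Difference = 7.4390 − 7.1951 = 0.2439.
The posterior is right-skewed, so the mean exceeds the mode.

0.2439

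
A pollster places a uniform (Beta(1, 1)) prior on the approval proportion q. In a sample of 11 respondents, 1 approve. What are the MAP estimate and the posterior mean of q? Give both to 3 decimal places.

Posterior: Beta(1+1, 1+10) = Beta(2, 11).
Mode = (2−1)/(2+11−2) = 1/11 = 0.091.
Mean = 2/(2+11) = 2/13 = 0.154.

q_MAP = 0.091, E[q|data] = 0.154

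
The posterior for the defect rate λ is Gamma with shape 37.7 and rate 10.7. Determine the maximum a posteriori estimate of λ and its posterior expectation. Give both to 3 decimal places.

λ_MAP = 3.430, E[λ|data] = 3.523

Mode = (α−1)/β = 36.7/10.7 = 3.430.
Mean = α/β = 37.7/10.7 = 3.523.
Mean > mode: the posterior has a right tail.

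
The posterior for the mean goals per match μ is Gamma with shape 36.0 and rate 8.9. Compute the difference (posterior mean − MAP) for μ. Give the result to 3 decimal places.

0.112

Mode = (α−1)/β = 35.0/8.9 = 3.933.
Mean = α/β = 36.0/8.9 = 4.045.
Difference = 4.045 − 3.933 = 0.112.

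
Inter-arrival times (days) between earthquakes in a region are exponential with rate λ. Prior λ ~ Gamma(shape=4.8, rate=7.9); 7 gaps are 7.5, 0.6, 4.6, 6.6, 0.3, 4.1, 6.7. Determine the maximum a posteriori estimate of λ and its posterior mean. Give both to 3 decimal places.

MAP: 0.282. Posterior mean: 0.308.

Σ times = 30.4. Posterior: Gamma(shape = 4.8+7 = 11.8, rate = 7.9+30.4 = 38.3).
Mode = (α−1)/β = 10.8/38.3 = 0.282.
Mean = α/β = 11.8/38.3 = 0.308.
Mean > mode: the posterior has a right tail.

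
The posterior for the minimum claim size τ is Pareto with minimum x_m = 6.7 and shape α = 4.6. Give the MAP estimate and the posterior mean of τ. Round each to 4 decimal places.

The Pareto density is strictly decreasing on [x_m, ∞), so the mode is x_m = 6.7000.
Mean = α·x_m/(α−1) = 4.6·6.7/3.6 = 8.5611.

MAP = 6.7000; posterior mean = 8.5611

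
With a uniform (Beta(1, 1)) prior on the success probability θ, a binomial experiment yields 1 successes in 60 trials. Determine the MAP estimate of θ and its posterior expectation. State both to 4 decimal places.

Posterior: Beta(1+1, 1+59) = Beta(2, 60).
Mode = (2−1)/(2+60−2) = 1/60 = 0.0167.
With a flat prior the MAP equals the MLE, 1/60.
Mean = 2/(2+60) = 2/62 = 0.0323.

MAP = 0.0167; posterior mean = 0.0323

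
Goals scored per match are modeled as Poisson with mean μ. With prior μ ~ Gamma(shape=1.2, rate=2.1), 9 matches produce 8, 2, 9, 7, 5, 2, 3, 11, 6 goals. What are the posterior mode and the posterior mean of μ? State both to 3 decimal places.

Σ counts = 53. Posterior: Gamma(shape = 1.2+53 = 54.2, rate = 2.1+9 = 11.1).
Mode = (α−1)/β = 53.2/11.1 = 4.793.
Mean = α/β = 54.2/11.1 = 4.883.

MAP = 4.793; posterior mean = 4.883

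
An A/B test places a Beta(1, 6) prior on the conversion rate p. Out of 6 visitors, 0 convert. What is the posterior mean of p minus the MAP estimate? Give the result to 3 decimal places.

0.077

Posterior: Beta(1+0, 6+6) = Beta(1, 12).
Since α = 1 ≤ 1 and β > 1, the Beta density is monotone decreasing on [0,1]; the mode is at 0.
Mean = 1/(1+12) = 0.077.
Difference = 0.077 − 0.000 = 0.077.
The mean is pulled above the mode by the posterior's right skew.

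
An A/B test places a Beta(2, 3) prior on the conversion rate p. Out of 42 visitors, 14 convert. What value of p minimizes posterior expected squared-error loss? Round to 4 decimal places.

Posterior: Beta(2+14, 3+28) = Beta(16, 31).
Mode = (16−1)/(16+31−2) = 15/45 = 0.3333.
Mean = 16/(16+31) = 16/47 = 0.3404.
Squared-error loss ⇒ the optimal estimator is the posterior mean.

0.3404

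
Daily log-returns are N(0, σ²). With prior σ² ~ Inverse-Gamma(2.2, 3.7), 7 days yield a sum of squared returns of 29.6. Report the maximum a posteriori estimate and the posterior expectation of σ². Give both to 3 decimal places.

MAP: 2.761. Posterior mean: 3.936.

Posterior: Inverse-Gamma(shape = 2.2+7/2 = 5.7, scale = 3.7+29.6/2 = 18.5).
Mode = β/(α+1) = 18.5/6.7 = 2.761.
Mean = β/(α−1) = 18.5/4.7 = 3.936.
The posterior is right-skewed, so the mean exceeds the mode.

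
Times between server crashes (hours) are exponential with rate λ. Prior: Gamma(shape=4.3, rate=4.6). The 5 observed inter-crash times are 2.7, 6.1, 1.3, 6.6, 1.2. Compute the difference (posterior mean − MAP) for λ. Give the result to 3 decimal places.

Σ times = 17.9. Posterior: Gamma(shape = 4.3+5 = 9.3, rate = 4.6+17.9 = 22.5).
Mode = (α−1)/β = 8.3/22.5 = 0.369.
Mean = α/β = 9.3/22.5 = 0.413.
Difference = 0.413 − 0.369 = 0.044.
Mean > mode: the posterior has a right tail.

0.044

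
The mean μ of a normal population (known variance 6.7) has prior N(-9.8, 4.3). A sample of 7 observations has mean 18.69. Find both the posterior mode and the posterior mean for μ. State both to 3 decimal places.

posterior mode = 13.503, posterior mean = 13.503

Posterior for μ is Normal. Precision-weighted mean: (1/4.3·-9.8 + 7/6.7·18.69) / (1/4.3 + 7/6.7) = 13.503.
A Normal posterior is symmetric, so mode = mean.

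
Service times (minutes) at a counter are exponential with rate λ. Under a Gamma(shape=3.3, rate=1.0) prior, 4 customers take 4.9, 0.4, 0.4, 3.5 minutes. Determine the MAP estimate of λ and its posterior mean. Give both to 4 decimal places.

Σ times = 9.2. Posterior: Gamma(shape = 3.3+4 = 7.3, rate = 1.0+9.2 = 10.2).
Mode = (α−1)/β = 6.3/10.2 = 0.6176.
Mean = α/β = 7.3/10.2 = 0.7157.
The mean is pulled above the mode by the posterior's right skew.

MAP: 0.6176. Posterior mean: 0.7157.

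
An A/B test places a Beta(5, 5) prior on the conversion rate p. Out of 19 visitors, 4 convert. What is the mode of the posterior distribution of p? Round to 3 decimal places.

Posterior: Beta(5+4, 5+15) = Beta(9, 20).
Mode = (9−1)/(9+20−2) = 8/27 = 0.296.
Mean = 9/(9+20) = 9/29 = 0.310.
This is the posterior mode — the MAP estimate.

0.296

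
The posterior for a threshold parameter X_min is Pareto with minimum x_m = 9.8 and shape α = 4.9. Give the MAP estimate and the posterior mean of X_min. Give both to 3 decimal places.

MAP = 9.800, posterior mean = 12.313

The Pareto density is strictly decreasing on [x_m, ∞), so the mode is x_m = 9.800.
Mean = α·x_m/(α−1) = 4.9·9.8/3.9 = 12.313.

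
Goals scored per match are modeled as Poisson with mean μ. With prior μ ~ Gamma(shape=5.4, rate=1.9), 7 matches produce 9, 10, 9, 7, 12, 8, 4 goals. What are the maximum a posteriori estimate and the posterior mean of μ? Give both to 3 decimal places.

maximum a posteriori estimate = 7.124, posterior mean = 7.236

Σ counts = 59. Posterior: Gamma(shape = 5.4+59 = 64.4, rate = 1.9+7 = 8.9).
Mode = (α−1)/β = 63.4/8.9 = 7.124.
Mean = α/β = 64.4/8.9 = 7.236.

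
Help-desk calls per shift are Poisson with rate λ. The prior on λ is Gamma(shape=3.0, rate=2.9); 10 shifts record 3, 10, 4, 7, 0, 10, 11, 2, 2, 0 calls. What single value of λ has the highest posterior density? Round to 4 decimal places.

Σ counts = 49. Posterior: Gamma(shape = 3.0+49 = 52.0, rate = 2.9+10 = 12.9).
Mode = (α−1)/β = 51.0/12.9 = 3.9535.
Mean = α/β = 52.0/12.9 = 4.0310.
This is the posterior mode — the MAP estimate.

3.9535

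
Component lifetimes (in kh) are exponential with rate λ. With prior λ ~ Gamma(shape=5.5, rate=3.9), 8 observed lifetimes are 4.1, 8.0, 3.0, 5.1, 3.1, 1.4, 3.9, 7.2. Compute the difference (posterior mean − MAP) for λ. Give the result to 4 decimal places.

0.0252

Σ times = 35.8. Posterior: Gamma(shape = 5.5+8 = 13.5, rate = 3.9+35.8 = 39.7).
Mode = (α−1)/β = 12.5/39.7 = 0.3149.
Mean = α/β = 13.5/39.7 = 0.3401.
Difference = 0.3401 − 0.3149 = 0.0252.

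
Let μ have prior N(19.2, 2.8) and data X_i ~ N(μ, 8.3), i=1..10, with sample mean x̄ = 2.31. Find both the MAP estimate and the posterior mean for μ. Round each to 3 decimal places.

MAP = 6.172, posterior mean = 6.172

Posterior for μ is Normal. Precision-weighted mean: (1/2.8·19.2 + 10/8.3·2.31) / (1/2.8 + 10/8.3) = 6.172.
A Normal posterior is symmetric, so mode = mean.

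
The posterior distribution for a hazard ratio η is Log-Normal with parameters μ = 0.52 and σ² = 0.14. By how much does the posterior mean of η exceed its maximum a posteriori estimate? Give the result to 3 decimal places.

Mode = exp(μ − σ²) = exp(0.38) = 1.462.
Mean = exp(μ + σ²/2) = exp(0.590) = 1.804.
Difference = 1.804 − 1.462 = 0.342.

0.342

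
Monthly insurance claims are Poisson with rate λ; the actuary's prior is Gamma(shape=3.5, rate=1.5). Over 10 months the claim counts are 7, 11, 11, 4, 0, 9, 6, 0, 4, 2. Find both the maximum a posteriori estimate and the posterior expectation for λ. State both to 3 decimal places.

Σ counts = 54. Posterior: Gamma(shape = 3.5+54 = 57.5, rate = 1.5+10 = 11.5).
Mode = (α−1)/β = 56.5/11.5 = 4.913.
Mean = α/β = 57.5/11.5 = 5.000.
Mean > mode: the posterior has a right tail.

MAP = 4.913; posterior mean = 5.000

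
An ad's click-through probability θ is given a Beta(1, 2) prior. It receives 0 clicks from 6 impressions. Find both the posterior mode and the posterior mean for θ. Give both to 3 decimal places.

posterior mode = 0.000, posterior mean = 0.111

Posterior: Beta(1+0, 2+6) = Beta(1, 8).
Since α = 1 ≤ 1 and β > 1, the Beta density is monotone decreasing on [0,1]; the mode is at 0.
Mean = 1/(1+8) = 0.111.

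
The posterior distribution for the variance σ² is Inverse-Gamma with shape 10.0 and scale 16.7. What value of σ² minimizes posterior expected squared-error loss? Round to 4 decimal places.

Mode = β/(α+1) = 16.7/11.0 = 1.5182.
Mean = β/(α−1) = 16.7/9.0 = 1.8556.
Squared-error loss ⇒ the optimal estimator is the posterior mean.

1.8556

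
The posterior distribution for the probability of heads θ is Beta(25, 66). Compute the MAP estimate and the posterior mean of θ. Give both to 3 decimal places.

MAP: 0.270. Posterior mean: 0.275.

Mode = (25−1)/(25+66−2) = 24/89 = 0.270.
Mean = 25/(25+66) = 25/91 = 0.275.
The mean is pulled above the mode by the posterior's right skew.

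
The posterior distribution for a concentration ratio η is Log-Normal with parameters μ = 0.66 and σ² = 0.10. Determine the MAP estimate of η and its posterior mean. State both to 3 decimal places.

Mode = exp(μ − σ²) = exp(0.56) = 1.751.
Mean = exp(μ + σ²/2) = exp(0.710) = 2.034.
Mean > mode: the posterior has a right tail.

MAP: 1.751. Posterior mean: 2.034.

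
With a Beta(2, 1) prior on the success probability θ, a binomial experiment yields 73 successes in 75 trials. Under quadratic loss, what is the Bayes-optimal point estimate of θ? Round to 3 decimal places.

Posterior: Beta(2+73, 1+2) = Beta(75, 3).
Mode = (75−1)/(75+3−2) = 74/76 = 0.974.
Mean = 75/(75+3) = 75/78 = 0.962.
Quadratic loss ⇒ the optimal estimator is the posterior mean.

0.962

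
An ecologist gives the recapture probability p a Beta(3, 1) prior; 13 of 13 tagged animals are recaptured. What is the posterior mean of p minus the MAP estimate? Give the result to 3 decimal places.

Posterior: Beta(3+13, 1+0) = Beta(16, 1).
Since β = 1 ≤ 1 and α > 1, the Beta density is monotone increasing on [0,1]; the mode is at 1.
Mean = 16/(16+1) = 0.941.
Difference = 0.941 − 1.000 = -0.059.

-0.059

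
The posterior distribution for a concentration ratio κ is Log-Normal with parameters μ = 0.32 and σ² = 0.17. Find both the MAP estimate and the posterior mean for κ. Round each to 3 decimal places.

Mode = exp(μ − σ²) = exp(0.15) = 1.162.
Mean = exp(μ + σ²/2) = exp(0.405) = 1.499.
Mean > mode: the posterior has a right tail.

MAP = 1.162; posterior mean = 1.499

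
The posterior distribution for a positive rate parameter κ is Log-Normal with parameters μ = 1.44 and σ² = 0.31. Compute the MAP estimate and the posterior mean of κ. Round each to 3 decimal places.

MAP estimate = 3.096, posterior mean = 4.928

Mode = exp(μ − σ²) = exp(1.13) = 3.096.
Mean = exp(μ + σ²/2) = exp(1.595) = 4.928.
The mean is pulled above the mode by the posterior's right skew.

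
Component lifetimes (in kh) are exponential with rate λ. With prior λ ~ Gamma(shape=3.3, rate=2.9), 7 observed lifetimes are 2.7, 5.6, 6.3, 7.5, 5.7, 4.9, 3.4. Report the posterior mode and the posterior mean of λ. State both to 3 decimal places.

MAP = 0.238, posterior mean = 0.264

Σ times = 36.1. Posterior: Gamma(shape = 3.3+7 = 10.3, rate = 2.9+36.1 = 39.0).
Mode = (α−1)/β = 9.3/39.0 = 0.238.
Mean = α/β = 10.3/39.0 = 0.264.
The mean is pulled above the mode by the posterior's right skew.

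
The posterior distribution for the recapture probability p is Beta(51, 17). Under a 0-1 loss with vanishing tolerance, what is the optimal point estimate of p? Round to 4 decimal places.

Mode = (51−1)/(51+17−2) = 50/66 = 0.7576.
Mean = 51/(51+17) = 51/68 = 0.7500.
This is the posterior mode — the MAP estimate.

0.7576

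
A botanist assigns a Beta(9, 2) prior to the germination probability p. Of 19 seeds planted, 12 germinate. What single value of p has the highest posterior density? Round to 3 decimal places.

Posterior: Beta(9+12, 2+7) = Beta(21, 9).
Mode = (21−1)/(21+9−2) = 20/28 = 0.714.
Mean = 21/(21+9) = 21/30 = 0.700.
This is the posterior mode — the MAP estimate.

0.714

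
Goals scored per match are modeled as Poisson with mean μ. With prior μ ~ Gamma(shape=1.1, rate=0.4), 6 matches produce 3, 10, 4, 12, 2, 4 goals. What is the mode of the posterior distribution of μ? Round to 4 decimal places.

Σ counts = 35. Posterior: Gamma(shape = 1.1+35 = 36.1, rate = 0.4+6 = 6.4).
Mode = (α−1)/β = 35.1/6.4 = 5.4844.
Mean = α/β = 36.1/6.4 = 5.6406.
This is the posterior mode — the MAP estimate.

5.4844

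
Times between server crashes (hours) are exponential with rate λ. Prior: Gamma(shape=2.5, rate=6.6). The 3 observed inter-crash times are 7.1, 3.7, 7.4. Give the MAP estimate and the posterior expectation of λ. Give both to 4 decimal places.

λ_MAP = 0.1815, E[λ|data] = 0.2218

Σ times = 18.2. Posterior: Gamma(shape = 2.5+3 = 5.5, rate = 6.6+18.2 = 24.8).
Mode = (α−1)/β = 4.5/24.8 = 0.1815.
Mean = α/β = 5.5/24.8 = 0.2218.
Right-skewed posterior ⇒ mode < mean.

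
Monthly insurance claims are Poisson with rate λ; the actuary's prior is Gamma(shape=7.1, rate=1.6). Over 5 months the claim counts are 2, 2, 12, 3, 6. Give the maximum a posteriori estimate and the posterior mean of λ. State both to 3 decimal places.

maximum a posteriori estimate = 4.712, posterior mean = 4.864

Σ counts = 25. Posterior: Gamma(shape = 7.1+25 = 32.1, rate = 1.6+5 = 6.6).
Mode = (α−1)/β = 31.1/6.6 = 4.712.
Mean = α/β = 32.1/6.6 = 4.864.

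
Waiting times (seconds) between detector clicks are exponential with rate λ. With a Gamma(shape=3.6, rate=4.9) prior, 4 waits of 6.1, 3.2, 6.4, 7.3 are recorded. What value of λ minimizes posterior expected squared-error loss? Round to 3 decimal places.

Σ times = 23.0. Posterior: Gamma(shape = 3.6+4 = 7.6, rate = 4.9+23.0 = 27.9).
Mode = (α−1)/β = 6.6/27.9 = 0.237.
Mean = α/β = 7.6/27.9 = 0.272.
Squared-error loss ⇒ the optimal estimator is the posterior mean.

0.272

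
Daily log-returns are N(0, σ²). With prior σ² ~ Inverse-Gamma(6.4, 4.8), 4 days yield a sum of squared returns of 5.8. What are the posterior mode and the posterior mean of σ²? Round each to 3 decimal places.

posterior mode = 0.819, posterior mean = 1.041

Posterior: Inverse-Gamma(shape = 6.4+4/2 = 8.4, scale = 4.8+5.8/2 = 7.7).
Mode = β/(α+1) = 7.7/9.4 = 0.819.
Mean = β/(α−1) = 7.7/7.4 = 1.041.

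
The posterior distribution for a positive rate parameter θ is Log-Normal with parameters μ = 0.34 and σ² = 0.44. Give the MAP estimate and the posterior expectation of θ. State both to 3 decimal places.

MAP estimate = 0.905, posterior expectation = 1.751

Mode = exp(μ − σ²) = exp(-0.10) = 0.905.
Mean = exp(μ + σ²/2) = exp(0.560) = 1.751.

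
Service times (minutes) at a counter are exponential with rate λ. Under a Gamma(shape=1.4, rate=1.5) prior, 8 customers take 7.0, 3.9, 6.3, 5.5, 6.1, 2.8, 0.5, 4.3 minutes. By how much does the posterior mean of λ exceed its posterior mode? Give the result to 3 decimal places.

0.026

Σ times = 36.4. Posterior: Gamma(shape = 1.4+8 = 9.4, rate = 1.5+36.4 = 37.9).
Mode = (α−1)/β = 8.4/37.9 = 0.222.
Mean = α/β = 9.4/37.9 = 0.248.
Difference = 0.248 − 0.222 = 0.026.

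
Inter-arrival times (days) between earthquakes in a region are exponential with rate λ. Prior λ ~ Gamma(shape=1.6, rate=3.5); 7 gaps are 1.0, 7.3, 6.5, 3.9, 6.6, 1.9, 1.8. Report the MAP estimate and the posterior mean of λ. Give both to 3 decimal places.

MAP = 0.234, posterior mean = 0.265

Σ times = 29.0. Posterior: Gamma(shape = 1.6+7 = 8.6, rate = 3.5+29.0 = 32.5).
Mode = (α−1)/β = 7.6/32.5 = 0.234.
Mean = α/β = 8.6/32.5 = 0.265.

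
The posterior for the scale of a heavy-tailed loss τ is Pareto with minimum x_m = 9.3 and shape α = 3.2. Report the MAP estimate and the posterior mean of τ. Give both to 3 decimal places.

MAP estimate = 9.300, posterior mean = 13.527

The Pareto density is strictly decreasing on [x_m, ∞), so the mode is x_m = 9.300.
Mean = α·x_m/(α−1) = 3.2·9.3/2.2 = 13.527.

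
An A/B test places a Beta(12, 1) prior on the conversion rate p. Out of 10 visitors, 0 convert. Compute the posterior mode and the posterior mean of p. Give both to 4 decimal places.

Posterior: Beta(12+0, 1+10) = Beta(12, 11).
Mode = (12−1)/(12+11−2) = 11/21 = 0.5238.
Mean = 12/(12+11) = 12/23 = 0.5217.

MAP: 0.5238. Posterior mean: 0.5217.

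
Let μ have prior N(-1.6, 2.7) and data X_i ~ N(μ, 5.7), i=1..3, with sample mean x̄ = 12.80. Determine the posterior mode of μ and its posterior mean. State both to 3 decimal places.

Posterior for μ is Normal. Precision-weighted mean: (1/2.7·-1.6 + 3/5.7·12.80) / (1/2.7 + 3/5.7) = 6.852.
A Normal posterior is symmetric, so mode = mean.

μ_MAP = 6.852, E[μ|data] = 6.852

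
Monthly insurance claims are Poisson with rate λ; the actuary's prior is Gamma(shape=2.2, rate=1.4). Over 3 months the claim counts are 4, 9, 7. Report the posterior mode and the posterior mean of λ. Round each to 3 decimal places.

Σ counts = 20. Posterior: Gamma(shape = 2.2+20 = 22.2, rate = 1.4+3 = 4.4).
Mode = (α−1)/β = 21.2/4.4 = 4.818.
Mean = α/β = 22.2/4.4 = 5.045.
Mean > mode: the posterior has a right tail.

MAP = 4.818, posterior mean = 5.045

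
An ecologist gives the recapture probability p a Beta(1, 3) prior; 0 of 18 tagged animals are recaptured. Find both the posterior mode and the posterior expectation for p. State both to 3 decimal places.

Posterior: Beta(1+0, 3+18) = Beta(1, 21).
Since α = 1 ≤ 1 and β > 1, the Beta density is monotone decreasing on [0,1]; the mode is at 0.
Mean = 1/(1+21) = 0.045.
Mean > mode: the posterior has a right tail.

MAP = 0.000; posterior mean = 0.045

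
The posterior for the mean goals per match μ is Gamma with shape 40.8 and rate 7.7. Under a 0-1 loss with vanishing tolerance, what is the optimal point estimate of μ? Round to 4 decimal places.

5.1688

Mode = (α−1)/β = 39.8/7.7 = 5.1688.
Mean = α/β = 40.8/7.7 = 5.2987.
This is the posterior mode — the MAP estimate.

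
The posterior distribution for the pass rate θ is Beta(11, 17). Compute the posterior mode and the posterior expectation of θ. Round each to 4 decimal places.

MAP = 0.3846; posterior mean = 0.3929

Mode = (11−1)/(11+17−2) = 10/26 = 0.3846.
Mean = 11/(11+17) = 11/28 = 0.3929.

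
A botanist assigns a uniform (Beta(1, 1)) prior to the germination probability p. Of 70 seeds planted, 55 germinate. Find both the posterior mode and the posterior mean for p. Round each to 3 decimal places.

Posterior: Beta(1+55, 1+15) = Beta(56, 16).
Mode = (56−1)/(56+16−2) = 55/70 = 0.786.
With a flat prior the MAP equals the MLE, 55/70.
Mean = 56/(56+16) = 56/72 = 0.778.
Left-skewed posterior ⇒ mean < mode.

MAP: 0.786. Posterior mean: 0.778.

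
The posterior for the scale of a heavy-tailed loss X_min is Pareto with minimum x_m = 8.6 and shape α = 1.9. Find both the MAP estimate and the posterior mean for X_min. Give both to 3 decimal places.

The Pareto density is strictly decreasing on [x_m, ∞), so the mode is x_m = 8.600.
Mean = α·x_m/(α−1) = 1.9·8.6/0.9 = 18.156.

MAP estimate = 8.600, posterior mean = 18.156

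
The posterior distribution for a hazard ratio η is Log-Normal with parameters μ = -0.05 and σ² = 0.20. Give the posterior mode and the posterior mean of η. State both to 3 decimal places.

MAP = 0.779; posterior mean = 1.051

Mode = exp(μ − σ²) = exp(-0.25) = 0.779.
Mean = exp(μ + σ²/2) = exp(0.050) = 1.051.
The posterior is right-skewed, so the mean exceeds the mode.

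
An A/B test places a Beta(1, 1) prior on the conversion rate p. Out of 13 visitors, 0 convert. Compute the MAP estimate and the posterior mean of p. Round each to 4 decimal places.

Posterior: Beta(1+0, 1+13) = Beta(1, 14).
Since α = 1 ≤ 1 and β > 1, the Beta density is monotone decreasing on [0,1]; the mode is at 0.
Mean = 1/(1+14) = 0.0667.

MAP estimate = 0.0000, posterior mean = 0.0667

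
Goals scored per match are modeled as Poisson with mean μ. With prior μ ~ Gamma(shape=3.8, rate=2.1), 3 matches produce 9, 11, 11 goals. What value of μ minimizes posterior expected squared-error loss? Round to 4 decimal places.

6.8235

Σ counts = 31. Posterior: Gamma(shape = 3.8+31 = 34.8, rate = 2.1+3 = 5.1).
Mode = (α−1)/β = 33.8/5.1 = 6.6275.
Mean = α/β = 34.8/5.1 = 6.8235.
Squared-error loss ⇒ the optimal estimator is the posterior mean.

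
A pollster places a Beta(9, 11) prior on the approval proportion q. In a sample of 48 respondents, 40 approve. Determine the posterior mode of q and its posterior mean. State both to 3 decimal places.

posterior mode = 0.727, posterior mean = 0.721

Posterior: Beta(9+40, 11+8) = Beta(49, 19).
Mode = (49−1)/(49+19−2) = 48/66 = 0.727.
Mean = 49/(49+19) = 49/68 = 0.721.
The posterior is left-skewed, so the mode exceeds the mean.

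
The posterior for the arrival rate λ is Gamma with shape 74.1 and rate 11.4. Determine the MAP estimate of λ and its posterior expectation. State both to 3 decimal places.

Mode = (α−1)/β = 73.1/11.4 = 6.412.
Mean = α/β = 74.1/11.4 = 6.500.

MAP = 6.412, posterior mean = 6.500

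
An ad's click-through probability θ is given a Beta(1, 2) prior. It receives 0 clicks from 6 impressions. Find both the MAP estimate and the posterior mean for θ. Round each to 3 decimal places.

Posterior: Beta(1+0, 2+6) = Beta(1, 8).
Since α = 1 ≤ 1 and β > 1, the Beta density is monotone decreasing on [0,1]; the mode is at 0.
Mean = 1/(1+8) = 0.111.

MAP estimate = 0.000, posterior mean = 0.111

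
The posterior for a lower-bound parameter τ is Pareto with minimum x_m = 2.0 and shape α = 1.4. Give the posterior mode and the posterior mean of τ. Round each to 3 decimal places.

τ_MAP = 2.000, E[τ|data] = 7.000

The Pareto density is strictly decreasing on [x_m, ∞), so the mode is x_m = 2.000.
Mean = α·x_m/(α−1) = 1.4·2.0/0.4 = 7.000.
The posterior is right-skewed, so the mean exceeds the mode.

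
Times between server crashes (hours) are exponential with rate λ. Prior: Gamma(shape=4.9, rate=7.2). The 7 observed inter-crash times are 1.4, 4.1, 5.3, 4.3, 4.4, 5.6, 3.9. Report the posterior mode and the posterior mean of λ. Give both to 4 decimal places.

Σ times = 29.0. Posterior: Gamma(shape = 4.9+7 = 11.9, rate = 7.2+29.0 = 36.2).
Mode = (α−1)/β = 10.9/36.2 = 0.3011.
Mean = α/β = 11.9/36.2 = 0.3287.

MAP = 0.3011, posterior mean = 0.3287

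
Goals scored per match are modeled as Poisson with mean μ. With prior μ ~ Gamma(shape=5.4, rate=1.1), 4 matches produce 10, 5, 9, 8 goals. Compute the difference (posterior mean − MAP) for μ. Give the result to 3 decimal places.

0.196

Σ counts = 32. Posterior: Gamma(shape = 5.4+32 = 37.4, rate = 1.1+4 = 5.1).
Mode = (α−1)/β = 36.4/5.1 = 7.137.
Mean = α/β = 37.4/5.1 = 7.333.
Difference = 7.333 − 7.137 = 0.196.
Mean > mode: the posterior has a right tail.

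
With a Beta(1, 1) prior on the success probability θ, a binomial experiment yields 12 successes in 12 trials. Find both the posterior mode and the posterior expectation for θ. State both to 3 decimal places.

Posterior: Beta(1+12, 1+0) = Beta(13, 1).
Since β = 1 ≤ 1 and α > 1, the Beta density is monotone increasing on [0,1]; the mode is at 1.
Mean = 13/(13+1) = 0.929.

MAP = 1.000; posterior mean = 0.929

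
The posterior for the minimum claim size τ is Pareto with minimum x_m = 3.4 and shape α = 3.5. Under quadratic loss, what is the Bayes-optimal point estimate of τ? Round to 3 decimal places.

The Pareto density is strictly decreasing on [x_m, ∞), so the mode is x_m = 3.400.
Mean = α·x_m/(α−1) = 3.5·3.4/2.5 = 4.760.
Quadratic loss ⇒ the optimal estimator is the posterior mean.

4.760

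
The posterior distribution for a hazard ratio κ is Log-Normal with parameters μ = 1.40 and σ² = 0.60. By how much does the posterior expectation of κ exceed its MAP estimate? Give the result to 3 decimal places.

3.248

Mode = exp(μ − σ²) = exp(0.80) = 2.226.
Mean = exp(μ + σ²/2) = exp(1.700) = 5.474.
Difference = 5.474 − 2.226 = 3.248.
The posterior is right-skewed, so the mean exceeds the mode.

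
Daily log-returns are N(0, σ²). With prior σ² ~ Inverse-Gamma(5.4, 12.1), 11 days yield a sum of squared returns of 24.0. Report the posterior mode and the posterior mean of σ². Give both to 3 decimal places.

Posterior: Inverse-Gamma(shape = 5.4+11/2 = 10.9, scale = 12.1+24.0/2 = 24.1).
Mode = β/(α+1) = 24.1/11.9 = 2.025.
Mean = β/(α−1) = 24.1/9.9 = 2.434.
The mean is pulled above the mode by the posterior's right skew.

MAP = 2.025, posterior mean = 2.434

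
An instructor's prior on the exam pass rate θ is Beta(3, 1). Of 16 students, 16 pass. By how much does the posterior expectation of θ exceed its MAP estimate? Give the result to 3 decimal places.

Posterior: Beta(3+16, 1+0) = Beta(19, 1).
Since β = 1 ≤ 1 and α > 1, the Beta density is monotone increasing on [0,1]; the mode is at 1.
Mean = 19/(19+1) = 0.950.
Difference = 0.950 − 1.000 = -0.050.

-0.050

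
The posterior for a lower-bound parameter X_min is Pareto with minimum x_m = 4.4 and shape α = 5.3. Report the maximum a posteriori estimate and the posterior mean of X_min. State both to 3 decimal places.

maximum a posteriori estimate = 4.400, posterior mean = 5.423

The Pareto density is strictly decreasing on [x_m, ∞), so the mode is x_m = 4.400.
Mean = α·x_m/(α−1) = 5.3·4.4/4.3 = 5.423.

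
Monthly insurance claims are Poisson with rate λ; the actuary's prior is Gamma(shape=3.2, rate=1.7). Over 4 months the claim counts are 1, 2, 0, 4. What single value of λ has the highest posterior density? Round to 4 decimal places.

Σ counts = 7. Posterior: Gamma(shape = 3.2+7 = 10.2, rate = 1.7+4 = 5.7).
Mode = (α−1)/β = 9.2/5.7 = 1.6140.
Mean = α/β = 10.2/5.7 = 1.7895.
This is the posterior mode — the MAP estimate.

1.6140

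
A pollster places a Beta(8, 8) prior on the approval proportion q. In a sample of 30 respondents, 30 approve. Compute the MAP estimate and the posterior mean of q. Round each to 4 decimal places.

q_MAP = 0.8409, E[q|data] = 0.8261

Posterior: Beta(8+30, 8+0) = Beta(38, 8).
Mode = (38−1)/(38+8−2) = 37/44 = 0.8409.
Mean = 38/(38+8) = 38/46 = 0.8261.
The mean is pulled below the mode by the posterior's left skew.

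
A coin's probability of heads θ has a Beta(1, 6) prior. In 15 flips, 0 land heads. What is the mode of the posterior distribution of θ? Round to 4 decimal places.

Posterior: Beta(1+0, 6+15) = Beta(1, 21).
Since α = 1 ≤ 1 and β > 1, the Beta density is monotone decreasing on [0,1]; the mode is at 0.
Mean = 1/(1+21) = 0.0455.
This is the posterior mode — the MAP estimate.

0.0000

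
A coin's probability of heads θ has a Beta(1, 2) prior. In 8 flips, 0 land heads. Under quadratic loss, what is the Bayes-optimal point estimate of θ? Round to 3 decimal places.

Posterior: Beta(1+0, 2+8) = Beta(1, 10).
Since α = 1 ≤ 1 and β > 1, the Beta density is monotone decreasing on [0,1]; the mode is at 0.
Mean = 1/(1+10) = 0.091.
Quadratic loss ⇒ the optimal estimator is the posterior mean.

0.091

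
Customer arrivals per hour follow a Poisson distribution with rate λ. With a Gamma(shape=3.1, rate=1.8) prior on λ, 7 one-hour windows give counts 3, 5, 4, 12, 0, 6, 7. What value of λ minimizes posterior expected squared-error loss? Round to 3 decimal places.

Σ counts = 37. Posterior: Gamma(shape = 3.1+37 = 40.1, rate = 1.8+7 = 8.8).
Mode = (α−1)/β = 39.1/8.8 = 4.443.
Mean = α/β = 40.1/8.8 = 4.557.
Squared-error loss ⇒ the optimal estimator is the posterior mean.

4.557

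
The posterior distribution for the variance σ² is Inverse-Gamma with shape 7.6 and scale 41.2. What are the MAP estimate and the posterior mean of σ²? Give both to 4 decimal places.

Mode = β/(α+1) = 41.2/8.6 = 4.7907.
Mean = β/(α−1) = 41.2/6.6 = 6.2424.
Mean > mode: the posterior has a right tail.

MAP estimate = 4.7907, posterior mean = 6.2424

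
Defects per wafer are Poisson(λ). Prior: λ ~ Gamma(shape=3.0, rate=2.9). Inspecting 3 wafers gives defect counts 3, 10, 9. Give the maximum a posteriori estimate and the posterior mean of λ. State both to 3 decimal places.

Σ counts = 22. Posterior: Gamma(shape = 3.0+22 = 25.0, rate = 2.9+3 = 5.9).
Mode = (α−1)/β = 24.0/5.9 = 4.068.
Mean = α/β = 25.0/5.9 = 4.237.

maximum a posteriori estimate = 4.068, posterior mean = 4.237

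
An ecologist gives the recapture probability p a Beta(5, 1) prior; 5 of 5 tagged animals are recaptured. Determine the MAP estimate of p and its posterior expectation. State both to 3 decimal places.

Posterior: Beta(5+5, 1+0) = Beta(10, 1).
Since β = 1 ≤ 1 and α > 1, the Beta density is monotone increasing on [0,1]; the mode is at 1.
Mean = 10/(10+1) = 0.909.
The posterior is left-skewed, so the mode exceeds the mean.

MAP: 1.000. Posterior mean: 0.909.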